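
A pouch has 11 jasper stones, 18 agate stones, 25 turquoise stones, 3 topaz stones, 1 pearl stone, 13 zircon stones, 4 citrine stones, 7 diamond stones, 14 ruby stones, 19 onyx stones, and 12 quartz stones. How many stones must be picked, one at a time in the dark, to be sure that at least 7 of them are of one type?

57

By pigeonhole, the 11 types are the holes; the stones drawn are the pigeons.
To avoid 7 of any one type, the worst case takes at most 6 of each type, or every stone of a type that has fewer than 6.
That gives 6 + 6 + 6 + 3 + 1 + 6 + 4 + 6 + 6 + 6 + 6 = 56 stones with no type reaching 7.
The next stone forces some type to 7, so 56 + 1 = 57.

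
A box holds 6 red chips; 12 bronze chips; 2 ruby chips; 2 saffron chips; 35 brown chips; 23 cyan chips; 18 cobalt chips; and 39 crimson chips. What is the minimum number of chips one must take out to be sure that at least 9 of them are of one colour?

An adversary could hand out at most 8 chips per colour (red, ruby, saffron run out sooner): 6 + 8 + 2 + 2 + 8 + 8 + 8 + 8 = 50 chips and still no colour has 9.
One more chip lands in a colour already at 8, so 51 draws are enough and 50 are not.

51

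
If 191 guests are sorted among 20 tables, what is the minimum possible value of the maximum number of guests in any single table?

10

By pigeonhole, the 20 tables are the holes and the 191 guests are the pigeons.
If every table held at most 9 guests, the total would be at most 20 × 9 = 180, which is less than 191.
So some table holds at least ⌈191/20⌉ = 10 guests.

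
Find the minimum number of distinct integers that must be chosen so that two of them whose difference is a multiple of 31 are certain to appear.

Integers whose pairwise differences are multiples of 31 are exactly those sharing a remainder mod 31. The 31 residue classes mod 31 are the pigeonholes.
With 31 integers one could put 1 in each residue class and have no class reach 2.
The 32nd integer pushes some class to 2, so 31·1 + 1 = 32.

32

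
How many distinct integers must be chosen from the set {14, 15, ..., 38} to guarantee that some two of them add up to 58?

Group the elements by complementary pair {x, 58−x}: {20,38}, {21,37}, {22,36}, …, giving 9 two-element pairs, the single value 29 (it cannot pair with itself since the integers are distinct), and 6 integers whose partner 58−x falls outside [14,38].
By pigeonhole, treating each of those 16 groups as a pigeonhole, one can pick one integer per group — 16 integers — with no two summing to 58.
The 17th integer lands in an occupied pair, forcing a sum of 58.

17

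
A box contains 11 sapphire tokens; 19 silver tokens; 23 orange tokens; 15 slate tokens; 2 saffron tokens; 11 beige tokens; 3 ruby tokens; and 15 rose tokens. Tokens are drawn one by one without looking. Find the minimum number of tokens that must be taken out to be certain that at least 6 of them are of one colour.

36

Pigeonhole: the 8 colours are the holes; the tokens drawn are the pigeons.
To avoid 6 of any one colour, the worst case takes at most 5 of each colour, or every token of a colour that has fewer than 5.
That gives 5 + 5 + 5 + 5 + 2 + 5 + 3 + 5 = 35 tokens with no colour reaching 6.
The next token forces some colour to 6, so 35 + 1 = 36.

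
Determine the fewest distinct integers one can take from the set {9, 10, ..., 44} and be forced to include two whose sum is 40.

Two chosen integers sum to 40 exactly when both halves of some pair {x, 40−x} with 9 ≤ x ≤ 40−x ≤ 31 are chosen — 11 such pairs.
The remaining 14 elements (those with no distinct partner in range) can never complete a 40-sum, so the worst case takes all of them and one from each pair: 14 + 11 = 25.
The 26th integer has to be the second member of some pair, so 25 + 1 = 26.

26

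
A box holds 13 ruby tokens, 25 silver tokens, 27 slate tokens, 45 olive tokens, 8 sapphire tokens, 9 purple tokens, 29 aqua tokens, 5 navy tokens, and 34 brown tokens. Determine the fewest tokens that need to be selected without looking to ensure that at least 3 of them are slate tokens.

171

In the worst case for collecting slate tokens, every non-slate token comes out first.
There are 13 + 25 + 45 + 8 + 9 + 29 + 5 + 34 = 168 non-slate tokens altogether.
After those, each further token must be slate, so 168 + 3 = 171 draws guarantee 3 slate tokens.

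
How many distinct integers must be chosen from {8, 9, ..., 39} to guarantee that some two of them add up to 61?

A set avoiding the sum 61 can contain at most one of each pair {x, 61−x}, plus the 14 elements whose complement lies outside the range.
The integers 8, …, 30 (23 of them) are such a set: any two sum to at least 8+9 = 17 and at most 29+30 = 59 < 61.
Any 24th integer completes one of the 9 pairs, so 24 choices force a sum of 61.

24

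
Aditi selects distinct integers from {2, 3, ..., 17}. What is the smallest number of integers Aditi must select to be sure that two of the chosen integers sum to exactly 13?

12

Two chosen integers sum to 13 exactly when both halves of some pair {x, 13−x} with 2 ≤ x ≤ 13−x ≤ 11 are chosen — 5 such pairs.
The remaining 6 elements (those with no distinct partner in range) can never complete a 13-sum, so the worst case takes all of them and one from each pair: 6 + 5 = 11.
Pigeonhole: the 12th integer has to be the second member of some pair, so 11 + 1 = 12.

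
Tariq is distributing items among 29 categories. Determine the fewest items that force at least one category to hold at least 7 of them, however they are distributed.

With 174 items one could put exactly 6 in each of the 29 categories, and no category would reach 7.
One more item must land in a category that already has 6, giving it 7.
So 29 × 6 + 1 = 175 items are required.

175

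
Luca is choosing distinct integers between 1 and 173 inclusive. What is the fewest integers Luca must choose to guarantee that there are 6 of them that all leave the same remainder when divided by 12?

61

By the pigeonhole principle, the 12 residue classes mod 12 are the pigeonholes.
With 60 integers one could put 5 in each residue class and have no class reach 6.
The 61st integer pushes some class to 6, so 12·5 + 1 = 61.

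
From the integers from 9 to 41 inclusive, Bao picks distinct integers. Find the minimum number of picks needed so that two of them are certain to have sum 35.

Group the elements by complementary pair {x, 35−x}: {9,26}, {10,25}, {11,24}, …, giving 9 two-element pairs and 15 integers whose partner 35−x falls outside [9,41].
Treating each of those 24 groups as a pigeonhole, one can pick one integer per group — 24 integers — with no two summing to 35.
The 25th integer lands in an occupied pair, forcing a sum of 35.

25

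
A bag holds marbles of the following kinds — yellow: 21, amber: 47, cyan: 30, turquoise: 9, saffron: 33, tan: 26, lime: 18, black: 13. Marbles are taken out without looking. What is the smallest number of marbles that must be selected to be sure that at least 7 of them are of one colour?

49

Pigeonhole: the 8 colours are the holes; the marbles drawn are the pigeons.
To avoid 7 of any one colour, the worst case takes at most 6 of each colour.
That gives 6 + 6 + 6 + 6 + 6 + 6 + 6 + 6 = 48 marbles with no colour reaching 7.
The next marble forces some colour to 7, so 48 + 1 = 49.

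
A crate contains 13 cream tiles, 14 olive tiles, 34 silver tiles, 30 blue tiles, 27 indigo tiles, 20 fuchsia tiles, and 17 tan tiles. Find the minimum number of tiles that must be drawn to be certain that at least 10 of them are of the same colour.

64

By pigeonhole, the 7 colours are the holes; the tiles drawn are the pigeons.
To avoid 10 of any one colour, the worst case takes at most 9 of each colour.
That gives 9 + 9 + 9 + 9 + 9 + 9 + 9 = 63 tiles with no colour reaching 10.
The next tile forces some colour to 10, so 63 + 1 = 64.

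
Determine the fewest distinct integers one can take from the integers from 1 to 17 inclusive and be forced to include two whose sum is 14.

12

Group the elements by complementary pair {x, 14−x}: {1,13}, {2,12}, {3,11}, …, giving 6 two-element pairs, the single value 7 (it cannot pair with itself since the integers are distinct), and 4 integers whose partner 14−x falls outside [1,17].
Treating each of those 11 groups as a pigeonhole, one can pick one integer per group — 11 integers — with no two summing to 14.
The 12th integer lands in an occupied pair, forcing a sum of 14.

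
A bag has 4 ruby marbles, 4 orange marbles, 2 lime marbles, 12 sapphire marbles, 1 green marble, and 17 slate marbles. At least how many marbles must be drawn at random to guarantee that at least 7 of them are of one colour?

By the pigeonhole principle, the 6 colours are the holes; the marbles drawn are the pigeons.
To avoid 7 of any one colour, the worst case takes at most 6 of each colour, or every marble of a colour that has fewer than 6.
That gives 4 + 4 + 2 + 6 + 1 + 6 = 23 marbles with no colour reaching 7.
The next marble forces some colour to 7, so 23 + 1 = 24.

24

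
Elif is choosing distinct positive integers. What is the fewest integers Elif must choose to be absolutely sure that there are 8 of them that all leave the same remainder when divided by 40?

281

Pigeonhole: the 40 residue classes mod 40 are the pigeonholes.
With 280 integers one could put 7 in each residue class and have no class reach 8.
The 281st integer pushes some class to 8, so 40·7 + 1 = 281.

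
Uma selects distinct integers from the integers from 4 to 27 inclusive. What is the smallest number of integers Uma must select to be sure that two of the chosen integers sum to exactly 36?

16

A set avoiding the sum 36 can contain at most one of each pair {x, 36−x}, plus the 6 elements whose complement lies outside the range or equal to its own complement.
The integers 4, …, 18 (15 of them) are such a set: any two sum to at least 4+5 = 9 and at most 17+18 = 35 < 36.
By pigeonhole, any 16th integer completes one of the 9 pairs, so 16 choices force a sum of 36.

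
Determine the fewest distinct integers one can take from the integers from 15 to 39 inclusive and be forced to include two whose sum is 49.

Two chosen integers sum to 49 exactly when both halves of some pair {x, 49−x} with 15 ≤ x ≤ 49−x ≤ 34 are chosen — 10 such pairs.
The remaining 5 elements (those with no distinct partner in range) can never complete a 49-sum, so the worst case takes all of them and one from each pair: 5 + 10 = 15.
By the pigeonhole principle, the 16th integer has to be the second member of some pair, so 15 + 1 = 16.

16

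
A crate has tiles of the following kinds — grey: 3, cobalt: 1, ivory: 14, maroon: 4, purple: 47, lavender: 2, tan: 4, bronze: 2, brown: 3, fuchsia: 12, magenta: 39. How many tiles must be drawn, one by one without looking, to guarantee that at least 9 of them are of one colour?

52

Pigeonhole: the 11 colours are the holes; the tiles drawn are the pigeons.
To avoid 9 of any one colour, the worst case takes at most 8 of each colour, or every tile of a colour that has fewer than 8.
That gives 3 + 1 + 8 + 4 + 8 + 2 + 4 + 2 + 3 + 8 + 8 = 51 tiles with no colour reaching 9.
The next tile forces some colour to 9, so 51 + 1 = 52.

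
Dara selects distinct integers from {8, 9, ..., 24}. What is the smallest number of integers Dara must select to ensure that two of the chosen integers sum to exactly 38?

Two chosen integers sum to 38 exactly when both halves of some pair {x, 38−x} with 14 ≤ x ≤ 38−x ≤ 24 are chosen — 5 such pairs.
The remaining 7 elements (those with no distinct partner in range) can never complete a 38-sum, so the worst case takes all of them and one from each pair: 7 + 5 = 12.
The 13th integer has to be the second member of some pair, so 12 + 1 = 13.

13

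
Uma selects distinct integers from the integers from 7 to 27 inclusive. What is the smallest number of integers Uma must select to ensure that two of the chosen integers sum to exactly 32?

13

Two chosen integers sum to 32 exactly when both halves of some pair {x, 32−x} with 7 ≤ x ≤ 32−x ≤ 25 are chosen — 9 such pairs.
The remaining 3 elements (those with no distinct partner in range) can never complete a 32-sum, so the worst case takes all of them and one from each pair: 3 + 9 = 12.
The 13th integer has to be the second member of some pair, so 12 + 1 = 13.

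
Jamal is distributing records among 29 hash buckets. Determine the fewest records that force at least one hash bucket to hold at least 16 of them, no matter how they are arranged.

436

With 435 records one could put exactly 15 in each of the 29 hash buckets, and no hash bucket would reach 16.
One more record must land in a hash bucket that already has 15, giving it 16.
So 29 × 15 + 1 = 436 records are required.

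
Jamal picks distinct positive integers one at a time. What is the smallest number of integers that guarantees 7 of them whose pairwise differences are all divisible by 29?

175

Integers whose pairwise differences are multiples of 29 are exactly those sharing a remainder mod 29. Pigeonhole: the 29 residue classes mod 29 are the pigeonholes.
With 174 integers one could put 6 in each residue class and have no class reach 7.
The 175th integer pushes some class to 7, so 29·6 + 1 = 175.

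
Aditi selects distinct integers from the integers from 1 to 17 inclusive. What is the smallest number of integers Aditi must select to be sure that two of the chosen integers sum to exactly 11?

13

Group the elements by complementary pair {x, 11−x}: {1,10}, {2,9}, {3,8}, …, giving 5 two-element pairs and 7 integers whose partner 11−x falls outside [1,17].
Treating each of those 12 groups as a pigeonhole, one can pick one integer per group — 12 integers — with no two summing to 11.
The 13th integer lands in an occupied pair, forcing a sum of 11.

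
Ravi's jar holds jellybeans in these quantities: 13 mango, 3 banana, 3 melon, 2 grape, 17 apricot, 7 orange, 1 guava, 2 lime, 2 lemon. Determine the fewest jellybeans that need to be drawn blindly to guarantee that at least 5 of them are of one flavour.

26

By the pigeonhole principle, put each drawn jellybean into a box by flavour. The largest draw with every box below 5 takes min(count, 4) from each flavour; flavours with fewer than 4 contribute all they have.
Σ min(cᵢ, 4) = 4 + 3 + 3 + 2 + 4 + 4 + 1 + 2 + 2 = 25.
Draw number 25 + 1 = 26 must push one box to 5.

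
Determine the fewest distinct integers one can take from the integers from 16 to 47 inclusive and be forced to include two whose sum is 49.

Two chosen integers sum to 49 exactly when both halves of some pair {x, 49−x} with 16 ≤ x ≤ 49−x ≤ 33 are chosen — 9 such pairs.
The remaining 14 elements (those with no distinct partner in range) can never complete a 49-sum, so the worst case takes all of them and one from each pair: 14 + 9 = 23.
The 24th integer has to be the second member of some pair, so 23 + 1 = 24.

24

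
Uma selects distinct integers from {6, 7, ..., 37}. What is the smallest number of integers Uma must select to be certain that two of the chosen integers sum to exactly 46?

Group the elements by complementary pair {x, 46−x}: {9,37}, {10,36}, {11,35}, …, giving 14 two-element pairs, the single value 23 (it cannot pair with itself since the integers are distinct), and 3 integers whose partner 46−x falls outside [6,37].
Treating each of those 18 groups as a pigeonhole, one can pick one integer per group — 18 integers — with no two summing to 46.
The 19th integer lands in an occupied pair, forcing a sum of 46.

19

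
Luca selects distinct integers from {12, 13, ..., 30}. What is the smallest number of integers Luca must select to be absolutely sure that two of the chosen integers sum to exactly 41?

A set avoiding the sum 41 can contain at most one of each pair {x, 41−x}, plus the 1 element whose complement lies outside the range.
The integers 21, …, 30 (10 of them) are such a set: any two sum to at least 21+22 = 43 > 41.
Any 11th integer completes one of the 9 pairs, so 11 choices force a sum of 41.

11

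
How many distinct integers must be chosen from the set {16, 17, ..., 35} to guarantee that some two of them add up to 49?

A set avoiding the sum 49 can contain at most one of each pair {x, 49−x}, plus the 2 elements whose complement lies outside the range.
The integers 25, …, 35 (11 of them) are such a set: any two sum to at least 25+26 = 51 > 49.
By pigeonhole, any 12th integer completes one of the 9 pairs, so 12 choices force a sum of 49.

12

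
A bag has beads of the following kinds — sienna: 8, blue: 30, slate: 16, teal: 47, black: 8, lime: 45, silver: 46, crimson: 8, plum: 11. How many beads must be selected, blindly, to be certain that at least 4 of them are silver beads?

In the worst case for collecting silver beads, every non-silver bead comes out first.
There are 8 + 30 + 16 + 47 + 8 + 45 + 8 + 11 = 173 non-silver beads altogether.
After those, each further bead must be silver, so 173 + 4 = 177 draws guarantee 4 silver beads.

177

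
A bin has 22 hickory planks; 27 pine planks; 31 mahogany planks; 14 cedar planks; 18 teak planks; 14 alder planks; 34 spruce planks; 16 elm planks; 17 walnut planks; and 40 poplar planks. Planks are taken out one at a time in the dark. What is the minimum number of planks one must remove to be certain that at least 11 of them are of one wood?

By the pigeonhole principle, put each drawn plank into a box by wood. The largest draw with every box below 11 takes min(count, 10) from each wood.
Σ min(cᵢ, 10) = 10 + 10 + 10 + 10 + 10 + 10 + 10 + 10 + 10 + 10 = 100.
Draw number 100 + 1 = 101 must push one box to 11.

101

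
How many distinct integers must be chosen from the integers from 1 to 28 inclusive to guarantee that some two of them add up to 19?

Group the elements by complementary pair {x, 19−x}: {1,18}, {2,17}, {3,16}, …, giving 9 two-element pairs and 10 integers whose partner 19−x falls outside [1,28].
By the pigeonhole principle, treating each of those 19 groups as a pigeonhole, one can pick one integer per group — 19 integers — with no two summing to 19.
The 20th integer lands in an occupied pair, forcing a sum of 19.

20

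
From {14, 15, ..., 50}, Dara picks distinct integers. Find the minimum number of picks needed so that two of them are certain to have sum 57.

A set avoiding the sum 57 can contain at most one of each pair {x, 57−x}, plus the 7 elements whose complement lies outside the range.
The integers 29, …, 50 (22 of them) are such a set: any two sum to at least 29+30 = 59 > 57.
By the pigeonhole principle, any 23rd integer completes one of the 15 pairs, so 23 choices force a sum of 57.

23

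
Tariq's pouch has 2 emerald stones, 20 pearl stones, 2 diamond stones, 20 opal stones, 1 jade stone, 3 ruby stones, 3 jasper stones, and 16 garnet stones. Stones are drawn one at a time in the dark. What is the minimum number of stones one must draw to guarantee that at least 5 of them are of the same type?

24

Pigeonhole: the 8 types are the holes; the stones drawn are the pigeons.
To avoid 5 of any one type, the worst case takes at most 4 of each type, or every stone of a type that has fewer than 4.
That gives 2 + 4 + 2 + 4 + 1 + 3 + 3 + 4 = 23 stones with no type reaching 5.
The next stone forces some type to 5, so 23 + 1 = 24.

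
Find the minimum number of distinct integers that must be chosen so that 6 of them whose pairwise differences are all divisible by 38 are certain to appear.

Integers whose pairwise differences are multiples of 38 are exactly those sharing a remainder mod 38. By pigeonhole, the 38 residue classes mod 38 are the pigeonholes.
With 190 integers one could put 5 in each residue class and have no class reach 6.
The 191st integer pushes some class to 6, so 38·5 + 1 = 191.

191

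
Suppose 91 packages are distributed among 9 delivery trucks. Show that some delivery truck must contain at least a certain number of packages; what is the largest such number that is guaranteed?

11

By the pigeonhole principle, the 9 delivery trucks are the holes and the 91 packages are the pigeons.
If every delivery truck held at most 10 packages, the total would be at most 9 × 10 = 90, which is less than 91.
So some delivery truck holds at least ⌈91/9⌉ = 11 packages.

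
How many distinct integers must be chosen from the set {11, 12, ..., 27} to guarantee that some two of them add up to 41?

Two chosen integers sum to 41 exactly when both halves of some pair {x, 41−x} with 14 ≤ x ≤ 41−x ≤ 27 are chosen — 7 such pairs.
The remaining 3 elements (those with no distinct partner in range) can never complete a 41-sum, so the worst case takes all of them and one from each pair: 3 + 7 = 10.
By pigeonhole, the 11th integer has to be the second member of some pair, so 10 + 1 = 11.

11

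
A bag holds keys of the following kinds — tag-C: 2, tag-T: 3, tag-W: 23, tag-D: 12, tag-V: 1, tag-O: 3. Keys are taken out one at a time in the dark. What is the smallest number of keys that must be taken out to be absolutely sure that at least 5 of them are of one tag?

Pigeonhole: put each drawn key into a box by tag. The largest draw with every box below 5 takes min(count, 4) from each tag; tags with fewer than 4 contribute all they have.
Σ min(cᵢ, 4) = 2 + 3 + 4 + 4 + 1 + 3 = 17.
Draw number 17 + 1 = 18 must push one box to 5.

18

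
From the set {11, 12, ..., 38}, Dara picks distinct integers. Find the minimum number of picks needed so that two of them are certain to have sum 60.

21

A set avoiding the sum 60 can contain at most one of each pair {x, 60−x}, plus the 12 elements whose complement lies outside the range or equal to its own complement.
The integers 11, …, 30 (20 of them) are such a set: any two sum to at least 11+12 = 23 and at most 29+30 = 59 < 60.
Any 21st integer completes one of the 8 pairs, so 21 choices force a sum of 60.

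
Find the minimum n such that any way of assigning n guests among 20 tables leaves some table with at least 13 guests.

With 240 guests one could put exactly 12 in each of the 20 tables, and no table would reach 13.
One more guest must land in a table that already has 12, giving it 13.
So 20 × 12 + 1 = 241 guests are required.

241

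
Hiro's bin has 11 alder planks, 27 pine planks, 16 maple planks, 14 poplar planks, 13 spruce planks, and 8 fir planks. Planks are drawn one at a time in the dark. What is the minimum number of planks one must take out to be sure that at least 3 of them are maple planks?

76

In the worst case for collecting maple planks, every non-maple plank comes out first.
There are 11 + 27 + 14 + 13 + 8 = 73 non-maple planks altogether.
After those, each further plank must be maple, so 73 + 3 = 76 draws guarantee 3 maple planks.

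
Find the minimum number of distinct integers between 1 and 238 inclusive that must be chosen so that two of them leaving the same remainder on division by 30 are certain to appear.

Pigeonhole: the 30 residue classes mod 30 are the pigeonholes.
With 30 integers one could put 1 in each residue class and have no class reach 2.
The 31st integer pushes some class to 2, so 30·1 + 1 = 31.

31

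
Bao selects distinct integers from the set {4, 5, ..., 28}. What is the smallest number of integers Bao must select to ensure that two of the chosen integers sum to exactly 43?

A set avoiding the sum 43 can contain at most one of each pair {x, 43−x}, plus the 11 elements whose complement lies outside the range.
The integers 4, …, 21 (18 of them) are such a set: any two sum to at least 4+5 = 9 and at most 20+21 = 41 < 43.
Any 19th integer completes one of the 7 pairs, so 19 choices force a sum of 43.

19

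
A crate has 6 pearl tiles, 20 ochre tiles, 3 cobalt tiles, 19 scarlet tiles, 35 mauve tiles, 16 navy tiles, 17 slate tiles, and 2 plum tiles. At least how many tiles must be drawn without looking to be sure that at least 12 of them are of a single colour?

67

The 8 colours are the holes; the tiles drawn are the pigeons.
To avoid 12 of any one colour, the worst case takes at most 11 of each colour, or every tile of a colour that has fewer than 11.
That gives 6 + 11 + 3 + 11 + 11 + 11 + 11 + 2 = 66 tiles with no colour reaching 12.
The next tile forces some colour to 12, so 66 + 1 = 67.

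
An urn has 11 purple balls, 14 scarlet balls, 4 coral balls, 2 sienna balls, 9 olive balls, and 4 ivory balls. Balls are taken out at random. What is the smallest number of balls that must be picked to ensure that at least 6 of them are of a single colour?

26

An adversary could hand out at most 5 balls per colour (coral, sienna, ivory run out sooner): 5 + 5 + 4 + 2 + 5 + 4 = 25 balls and still no colour has 6.
Pigeonhole: one more ball lands in a colour already at 5, so 26 draws are enough and 25 are not.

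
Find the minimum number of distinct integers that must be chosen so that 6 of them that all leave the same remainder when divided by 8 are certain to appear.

Pigeonhole: the 8 residue classes mod 8 are the pigeonholes.
With 40 integers one could put 5 in each residue class and have no class reach 6.
The 41st integer pushes some class to 6, so 8·5 + 1 = 41.

41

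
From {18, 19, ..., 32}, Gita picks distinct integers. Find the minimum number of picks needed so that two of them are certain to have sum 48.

Group the elements by complementary pair {x, 48−x}: {18,30}, {19,29}, {20,28}, …, giving 6 two-element pairs, the single value 24 (it cannot pair with itself since the integers are distinct), and 2 integers whose partner 48−x falls outside [18,32].
Pigeonhole: treating each of those 9 groups as a pigeonhole, one can pick one integer per group — 9 integers — with no two summing to 48.
The 10th integer lands in an occupied pair, forcing a sum of 48.

10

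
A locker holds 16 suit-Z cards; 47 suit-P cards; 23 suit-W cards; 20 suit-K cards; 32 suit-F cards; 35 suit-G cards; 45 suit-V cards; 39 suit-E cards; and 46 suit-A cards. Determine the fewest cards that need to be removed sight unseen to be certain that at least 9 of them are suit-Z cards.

296

In the worst case for collecting suit-Z cards, every non-suit-Z card comes out first.
There are 47 + 23 + 20 + 32 + 35 + 45 + 39 + 46 = 287 non-suit-Z cards altogether.
After those, each further card must be suit-Z, so 287 + 9 = 296 draws guarantee 9 suit-Z cards.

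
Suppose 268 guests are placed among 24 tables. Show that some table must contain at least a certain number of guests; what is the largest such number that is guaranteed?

Pigeonhole: the 24 tables are the holes and the 268 guests are the pigeons.
If every table held at most 11 guests, the total would be at most 24 × 11 = 264, which is less than 268.
So some table holds at least ⌈268/24⌉ = 12 guests.

12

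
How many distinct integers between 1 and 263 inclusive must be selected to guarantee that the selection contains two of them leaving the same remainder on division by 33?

34

By pigeonhole, the 33 residue classes mod 33 are the pigeonholes.
With 33 integers one could put 1 in each residue class and have no class reach 2.
The 34th integer pushes some class to 2, so 33·1 + 1 = 34.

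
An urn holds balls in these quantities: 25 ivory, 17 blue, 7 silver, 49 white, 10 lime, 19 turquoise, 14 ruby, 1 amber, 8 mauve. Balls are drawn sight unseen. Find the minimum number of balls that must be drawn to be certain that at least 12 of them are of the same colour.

The 9 colours are the holes; the balls drawn are the pigeons.
To avoid 12 of any one colour, the worst case takes at most 11 of each colour, or every ball of a colour that has fewer than 11.
That gives 11 + 11 + 7 + 11 + 10 + 11 + 11 + 1 + 8 = 81 balls with no colour reaching 12.
The next ball forces some colour to 12, so 81 + 1 = 82.

82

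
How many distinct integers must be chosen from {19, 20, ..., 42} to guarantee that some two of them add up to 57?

A set avoiding the sum 57 can contain at most one of each pair {x, 57−x}, plus the 4 elements whose complement lies outside the range.
The integers 29, …, 42 (14 of them) are such a set: any two sum to at least 29+30 = 59 > 57.
By the pigeonhole principle, any 15th integer completes one of the 10 pairs, so 15 choices force a sum of 57.

15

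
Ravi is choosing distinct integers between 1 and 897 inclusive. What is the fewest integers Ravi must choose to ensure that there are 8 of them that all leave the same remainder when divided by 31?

218

By pigeonhole, the 31 residue classes mod 31 are the pigeonholes.
With 217 integers one could put 7 in each residue class and have no class reach 8.
The 218th integer pushes some class to 8, so 31·7 + 1 = 218.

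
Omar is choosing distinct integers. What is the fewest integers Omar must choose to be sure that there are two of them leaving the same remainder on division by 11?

The 11 residue classes mod 11 are the pigeonholes.
With 11 integers one could put 1 in each residue class and have no class reach 2.
The 12th integer pushes some class to 2, so 11·1 + 1 = 12.

12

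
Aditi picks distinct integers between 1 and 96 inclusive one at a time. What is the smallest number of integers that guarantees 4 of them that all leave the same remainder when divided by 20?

61

The 20 residue classes mod 20 are the pigeonholes.
With 60 integers one could put 3 in each residue class and have no class reach 4.
The 61st integer pushes some class to 4, so 20·3 + 1 = 61.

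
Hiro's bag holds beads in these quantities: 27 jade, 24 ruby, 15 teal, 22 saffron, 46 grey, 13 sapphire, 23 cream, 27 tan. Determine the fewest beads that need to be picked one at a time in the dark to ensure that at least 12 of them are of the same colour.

The 8 colours are the holes; the beads drawn are the pigeons.
To avoid 12 of any one colour, the worst case takes at most 11 of each colour.
That gives 11 + 11 + 11 + 11 + 11 + 11 + 11 + 11 = 88 beads with no colour reaching 12.
The next bead forces some colour to 12, so 88 + 1 = 89.

89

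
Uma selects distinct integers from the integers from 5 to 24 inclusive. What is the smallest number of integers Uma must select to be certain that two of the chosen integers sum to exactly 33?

A set avoiding the sum 33 can contain at most one of each pair {x, 33−x}, plus the 4 elements whose complement lies outside the range.
The integers 5, …, 16 (12 of them) are such a set: any two sum to at least 5+6 = 11 and at most 15+16 = 31 < 33.
Any 13th integer completes one of the 8 pairs, so 13 choices force a sum of 33.

13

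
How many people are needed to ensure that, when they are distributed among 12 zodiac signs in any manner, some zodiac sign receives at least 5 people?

49

With 48 people one could put exactly 4 in each of the 12 zodiac signs, and no zodiac sign would reach 5.
One more person must land in a zodiac sign that already has 4, giving it 5.
So 12 × 4 + 1 = 49 people are required.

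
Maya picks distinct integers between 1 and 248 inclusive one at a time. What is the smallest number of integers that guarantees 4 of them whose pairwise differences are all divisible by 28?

85

Integers whose pairwise differences are multiples of 28 are exactly those sharing a remainder mod 28. The 28 residue classes mod 28 are the pigeonholes.
With 84 integers one could put 3 in each residue class and have no class reach 4.
The 85th integer pushes some class to 4, so 28·3 + 1 = 85.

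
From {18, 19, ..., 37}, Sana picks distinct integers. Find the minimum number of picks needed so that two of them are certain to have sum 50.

14

Two chosen integers sum to 50 exactly when both halves of some pair {x, 50−x} with 18 ≤ x ≤ 50−x ≤ 32 are chosen — 7 such pairs.
The remaining 6 elements (those with no distinct partner in range) can never complete a 50-sum, so the worst case takes all of them and one from each pair: 6 + 7 = 13.
The 14th integer has to be the second member of some pair, so 13 + 1 = 14.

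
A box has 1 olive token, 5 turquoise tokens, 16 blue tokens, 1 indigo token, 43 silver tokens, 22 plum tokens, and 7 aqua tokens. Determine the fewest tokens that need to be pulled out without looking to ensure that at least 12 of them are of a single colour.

Pigeonhole: the 7 colours are the holes; the tokens drawn are the pigeons.
To avoid 12 of any one colour, the worst case takes at most 11 of each colour, or every token of a colour that has fewer than 11.
That gives 1 + 5 + 11 + 1 + 11 + 11 + 7 = 47 tokens with no colour reaching 12.
The next token forces some colour to 12, so 47 + 1 = 48.

48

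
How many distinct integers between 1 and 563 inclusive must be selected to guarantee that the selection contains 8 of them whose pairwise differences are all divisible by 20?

141

Integers whose pairwise differences are multiples of 20 are exactly those sharing a remainder mod 20. Pigeonhole: the 20 residue classes mod 20 are the pigeonholes.
With 140 integers one could put 7 in each residue class and have no class reach 8.
The 141st integer pushes some class to 8, so 20·7 + 1 = 141.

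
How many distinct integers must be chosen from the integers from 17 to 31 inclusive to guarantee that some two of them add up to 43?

11

A set avoiding the sum 43 can contain at most one of each pair {x, 43−x}, plus the 5 elements whose complement lies outside the range.
The integers 22, …, 31 (10 of them) are such a set: any two sum to at least 22+23 = 45 > 43.
By pigeonhole, any 11th integer completes one of the 5 pairs, so 11 choices force a sum of 43.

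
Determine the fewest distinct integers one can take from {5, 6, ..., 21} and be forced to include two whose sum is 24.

11

Group the elements by complementary pair {x, 24−x}: {5,19}, {6,18}, {7,17}, …, giving 7 two-element pairs, the single value 12 (it cannot pair with itself since the integers are distinct), and 2 integers whose partner 24−x falls outside [5,21].
Treating each of those 10 groups as a pigeonhole, one can pick one integer per group — 10 integers — with no two summing to 24.
The 11th integer lands in an occupied pair, forcing a sum of 24.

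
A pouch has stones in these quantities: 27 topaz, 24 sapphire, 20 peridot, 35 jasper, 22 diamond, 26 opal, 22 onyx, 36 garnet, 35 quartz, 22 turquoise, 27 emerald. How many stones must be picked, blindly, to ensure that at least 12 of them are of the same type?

122

An adversary could hand out at most 11 stones per type: 11 + 11 + 11 + 11 + 11 + 11 + 11 + 11 + 11 + 11 + 11 = 121 stones and still no type has 12.
One more stone lands in a type already at 11, so 122 draws are enough and 121 are not.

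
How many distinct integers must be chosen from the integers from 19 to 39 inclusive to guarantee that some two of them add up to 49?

Two chosen integers sum to 49 exactly when both halves of some pair {x, 49−x} with 19 ≤ x ≤ 49−x ≤ 30 are chosen — 6 such pairs.
The remaining 9 elements (those with no distinct partner in range) can never complete a 49-sum, so the worst case takes all of them and one from each pair: 9 + 6 = 15.
Pigeonhole: the 16th integer has to be the second member of some pair, so 15 + 1 = 16.

16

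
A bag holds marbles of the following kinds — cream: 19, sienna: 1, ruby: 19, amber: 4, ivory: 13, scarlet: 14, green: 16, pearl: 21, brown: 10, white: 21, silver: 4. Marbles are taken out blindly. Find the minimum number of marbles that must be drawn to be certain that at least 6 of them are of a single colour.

An adversary could hand out at most 5 marbles per colour (sienna, amber, silver run out sooner): 5 + 1 + 5 + 4 + 5 + 5 + 5 + 5 + 5 + 5 + 4 = 49 marbles and still no colour has 6.
By the pigeonhole principle, one more marble lands in a colour already at 5, so 50 draws are enough and 49 are not.

50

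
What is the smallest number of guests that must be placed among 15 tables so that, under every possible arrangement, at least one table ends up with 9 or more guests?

121

With 120 guests one could put exactly 8 in each of the 15 tables, and no table would reach 9.
Pigeonhole: one more guest must land in a table that already has 8, giving it 9.
So 15 × 8 + 1 = 121 guests are required.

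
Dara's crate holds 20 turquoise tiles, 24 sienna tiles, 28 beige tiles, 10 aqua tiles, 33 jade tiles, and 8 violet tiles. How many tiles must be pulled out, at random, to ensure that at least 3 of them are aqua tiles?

116

In the worst case for collecting aqua tiles, every non-aqua tile comes out first.
There are 20 + 24 + 28 + 33 + 8 = 113 non-aqua tiles altogether.
After those, each further tile must be aqua, so 113 + 3 = 116 draws guarantee 3 aqua tiles.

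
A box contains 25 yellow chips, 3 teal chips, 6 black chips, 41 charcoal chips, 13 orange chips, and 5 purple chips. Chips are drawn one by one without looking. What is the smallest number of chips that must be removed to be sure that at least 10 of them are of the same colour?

42

Put each drawn chip into a box by colour. The largest draw with every box below 10 takes min(count, 9) from each colour; colours with fewer than 9 contribute all they have.
Σ min(cᵢ, 9) = 9 + 3 + 6 + 9 + 9 + 5 = 41.
Draw number 41 + 1 = 42 must push one box to 10.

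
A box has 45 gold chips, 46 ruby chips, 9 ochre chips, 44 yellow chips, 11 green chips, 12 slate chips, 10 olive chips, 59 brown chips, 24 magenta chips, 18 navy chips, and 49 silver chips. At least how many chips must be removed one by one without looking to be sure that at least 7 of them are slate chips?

In the worst case for collecting slate chips, every non-slate chip comes out first.
There are 45 + 46 + 9 + 44 + 11 + 10 + 59 + 24 + 18 + 49 = 315 non-slate chips altogether.
After those, each further chip must be slate, so 315 + 7 = 322 draws guarantee 7 slate chips.

322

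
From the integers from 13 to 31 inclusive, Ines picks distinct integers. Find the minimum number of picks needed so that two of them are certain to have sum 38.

Group the elements by complementary pair {x, 38−x}: {13,25}, {14,24}, {15,23}, …, giving 6 two-element pairs; the single value 19 (it cannot pair with itself since the integers are distinct); and 6 integers whose partner 38−x falls outside [13,31].
Pigeonhole: treating each of those 13 groups as a pigeonhole, one can pick one integer per group — 13 integers — with no two summing to 38.
The 14th integer lands in an occupied pair, forcing a sum of 38.

14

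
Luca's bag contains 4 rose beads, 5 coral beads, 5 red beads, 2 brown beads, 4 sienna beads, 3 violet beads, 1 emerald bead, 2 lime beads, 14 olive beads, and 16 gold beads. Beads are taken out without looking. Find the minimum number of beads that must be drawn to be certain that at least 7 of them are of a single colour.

39

The 10 colours are the holes; the beads drawn are the pigeons.
To avoid 7 of any one colour, the worst case takes at most 6 of each colour, or every bead of a colour that has fewer than 6.
That gives 4 + 5 + 5 + 2 + 4 + 3 + 1 + 2 + 6 + 6 = 38 beads with no colour reaching 7.
The next bead forces some colour to 7, so 38 + 1 = 39.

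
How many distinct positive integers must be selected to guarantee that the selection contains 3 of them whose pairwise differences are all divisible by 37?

75

Integers whose pairwise differences are multiples of 37 are exactly those sharing a remainder mod 37. By pigeonhole, the 37 residue classes mod 37 are the pigeonholes.
With 74 integers one could put 2 in each residue class and have no class reach 3.
The 75th integer pushes some class to 3, so 37·2 + 1 = 75.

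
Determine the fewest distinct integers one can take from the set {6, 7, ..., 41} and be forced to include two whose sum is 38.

24

Group the elements by complementary pair {x, 38−x}: {6,32}, {7,31}, {8,30}, …, giving 13 two-element pairs, the single value 19 (it cannot pair with itself since the integers are distinct), and 9 integers whose partner 38−x falls outside [6,41].
By pigeonhole, treating each of those 23 groups as a pigeonhole, one can pick one integer per group — 23 integers — with no two summing to 38.
The 24th integer lands in an occupied pair, forcing a sum of 38.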